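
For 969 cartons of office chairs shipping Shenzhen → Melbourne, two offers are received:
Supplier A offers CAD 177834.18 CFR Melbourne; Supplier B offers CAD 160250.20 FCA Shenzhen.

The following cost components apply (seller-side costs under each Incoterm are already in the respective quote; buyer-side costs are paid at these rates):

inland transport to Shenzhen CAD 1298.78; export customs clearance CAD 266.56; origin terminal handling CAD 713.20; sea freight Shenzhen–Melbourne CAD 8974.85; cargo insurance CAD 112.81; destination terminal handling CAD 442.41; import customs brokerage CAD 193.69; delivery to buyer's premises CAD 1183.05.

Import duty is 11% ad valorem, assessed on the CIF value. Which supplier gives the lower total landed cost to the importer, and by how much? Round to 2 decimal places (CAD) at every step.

Supplier A (CFR):
CIF value = CFR price + insurance = 177834.18 + 112.81 = 177946.99
Import duty = 177946.99 × 11% = 19574.17
Buyer bears (A): 112.81 + 442.41 + 193.69 + 1183.05 = 1931.96
Landed cost (A) = invoice 177834.18 + 1931.96 + duty 19574.17 = 199340.31
Supplier B (FCA):
CIF value = FCA price + origin terminal + freight + insurance = 160250.20 + 713.20 + 8974.85 + 112.81 = 170051.06
Import duty = 170051.06 × 11% = 18705.62
Buyer bears (B): 713.20 + 8974.85 + 112.81 + 442.41 + 193.69 + 1183.05 = 11620.01
Landed cost (B) = invoice 160250.20 + 11620.01 + duty 18705.62 = 190575.83
Difference = |199340.31 − 190575.83| = 8764.48

Supplier B is cheaper by CAD 8764.48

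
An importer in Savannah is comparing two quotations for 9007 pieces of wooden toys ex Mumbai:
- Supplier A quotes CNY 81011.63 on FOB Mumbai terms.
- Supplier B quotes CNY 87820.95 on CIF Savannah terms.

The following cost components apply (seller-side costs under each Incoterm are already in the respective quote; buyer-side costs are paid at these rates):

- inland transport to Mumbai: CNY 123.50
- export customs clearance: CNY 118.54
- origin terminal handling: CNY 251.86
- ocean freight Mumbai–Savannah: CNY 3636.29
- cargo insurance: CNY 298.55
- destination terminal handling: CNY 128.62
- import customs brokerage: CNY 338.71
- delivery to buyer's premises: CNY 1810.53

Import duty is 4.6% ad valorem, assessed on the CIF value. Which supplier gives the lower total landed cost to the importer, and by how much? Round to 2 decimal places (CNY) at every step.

Supplier A is cheaper by CNY 3006.70

Supplier A (FOB):
CIF value = FOB price + freight + insurance = 81011.63 + 3636.29 + 298.55 = 84946.47
Import duty = 84946.47 × 4.6% = 3907.54
Buyer bears (A): 3636.29 + 298.55 + 128.62 + 338.71 + 1810.53 = 6212.70
Landed cost (A) = invoice 81011.63 + 6212.70 + duty 3907.54 = 91131.87
Supplier B (CIF):
The CIF price already equals the CIF value: 87820.95
Import duty = 87820.95 × 4.6% = 4039.76
Buyer bears (B): 128.62 + 338.71 + 1810.53 = 2277.86
Landed cost (B) = invoice 87820.95 + 2277.86 + duty 4039.76 = 94138.57
Difference = |91131.87 − 94138.57| = 3006.70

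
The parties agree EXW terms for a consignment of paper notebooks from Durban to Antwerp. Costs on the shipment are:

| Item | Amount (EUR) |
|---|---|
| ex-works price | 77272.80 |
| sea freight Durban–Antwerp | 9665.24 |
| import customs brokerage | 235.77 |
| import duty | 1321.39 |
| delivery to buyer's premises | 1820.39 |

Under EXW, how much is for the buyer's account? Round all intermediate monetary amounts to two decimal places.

Buyer's account: EUR 13042.79

EXW: the seller makes goods available at their premises; the buyer bears all onward costs.
Seller's account: goods 77272.80 = 77272.80
Buyer's account: freight 9665.24 + brokerage 235.77 + duty 1321.39 + delivery 1820.39 = 13042.79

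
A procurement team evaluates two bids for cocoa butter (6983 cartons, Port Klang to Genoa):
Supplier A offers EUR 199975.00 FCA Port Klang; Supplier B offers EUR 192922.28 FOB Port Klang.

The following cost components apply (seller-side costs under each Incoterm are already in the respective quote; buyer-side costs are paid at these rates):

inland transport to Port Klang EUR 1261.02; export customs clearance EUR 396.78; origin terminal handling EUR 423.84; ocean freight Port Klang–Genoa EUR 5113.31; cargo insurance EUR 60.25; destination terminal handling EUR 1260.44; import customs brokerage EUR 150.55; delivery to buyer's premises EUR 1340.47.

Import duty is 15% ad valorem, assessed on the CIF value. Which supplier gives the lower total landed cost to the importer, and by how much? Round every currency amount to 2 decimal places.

Supplier B is cheaper by EUR 8598.04

Supplier A (FCA):
CIF value = FCA price + origin terminal + freight + insurance = 199975.00 + 423.84 + 5113.31 + 60.25 = 205572.40
Import duty = 205572.40 × 15% = 30835.86
Buyer bears (A): 423.84 + 5113.31 + 60.25 + 1260.44 + 150.55 + 1340.47 = 8348.86
Landed cost (A) = invoice 199975.00 + 8348.86 + duty 30835.86 = 239159.72
Supplier B (FOB):
CIF value = FOB price + freight + insurance = 192922.28 + 5113.31 + 60.25 = 198095.84
Import duty = 198095.84 × 15% = 29714.38
Buyer bears (B): 5113.31 + 60.25 + 1260.44 + 150.55 + 1340.47 = 7925.02
Landed cost (B) = invoice 192922.28 + 7925.02 + duty 29714.38 = 230561.68
Difference = |239159.72 − 230561.68| = 8598.04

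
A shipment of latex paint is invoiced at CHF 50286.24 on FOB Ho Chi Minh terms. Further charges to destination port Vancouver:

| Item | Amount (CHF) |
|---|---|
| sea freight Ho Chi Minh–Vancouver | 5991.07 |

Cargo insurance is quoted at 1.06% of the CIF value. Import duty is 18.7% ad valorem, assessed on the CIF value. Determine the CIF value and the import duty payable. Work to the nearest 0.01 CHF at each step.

CIF value: CHF 56880.24; import duty: CHF 10636.60

Let C be the CIF value. C = FOB price + freight + 1.06% × C
C − 1.06% × C = 50286.24 + 5991.07
0.9894 × C = 56277.31
C = 56277.31 / 0.9894 = 56880.24
Insurance premium = 1.06% × 56880.24 = 602.93
Import duty = 56880.24 × 18.7% = 10636.60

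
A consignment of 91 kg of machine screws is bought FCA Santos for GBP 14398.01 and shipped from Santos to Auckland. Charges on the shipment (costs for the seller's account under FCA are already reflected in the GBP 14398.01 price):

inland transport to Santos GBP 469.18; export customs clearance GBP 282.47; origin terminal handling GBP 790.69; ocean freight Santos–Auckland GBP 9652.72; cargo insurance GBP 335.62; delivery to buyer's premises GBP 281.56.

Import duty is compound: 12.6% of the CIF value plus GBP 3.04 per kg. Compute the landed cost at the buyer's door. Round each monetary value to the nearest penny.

FCA: the seller delivers export-cleared goods to the carrier; the buyer bears costs from that point.
Already in the invoice (seller's account under FCA): inland to port, export clearance — exclude.
CIF value = FCA price + origin terminal + freight + insurance = 14398.01 + 790.69 + 9652.72 + 335.62 = 25177.04
Ad valorem component: 25177.04 × 12.6% = 3172.31
Specific component: 91 × 3.04 = 276.64
Import duty = 3172.31 + 276.64 = 3448.95
Buyer bears: origin terminal 790.69 + freight 9652.72 + insurance 335.62 + delivery 281.56 + duty 3448.95 = 14509.54
Landed cost = invoice 14398.01 + 14509.54 = 28907.55

Total landed cost: GBP 28907.55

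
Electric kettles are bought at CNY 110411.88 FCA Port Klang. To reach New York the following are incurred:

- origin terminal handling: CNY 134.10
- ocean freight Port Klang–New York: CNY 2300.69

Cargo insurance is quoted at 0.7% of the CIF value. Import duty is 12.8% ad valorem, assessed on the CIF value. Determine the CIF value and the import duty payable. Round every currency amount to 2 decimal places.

Let C be the CIF value. C = FCA price + pre-shipment costs + freight + 0.7% × C
C − 0.7% × C = 110411.88 + 134.10 + 2300.69
0.993 × C = 112846.67
C = 112846.67 / 0.993 = 113642.17
Insurance premium = 0.7% × 113642.17 = 795.50
Import duty = 113642.17 × 12.8% = 14546.20

CIF value: CNY 113642.17; import duty: CNY 14546.20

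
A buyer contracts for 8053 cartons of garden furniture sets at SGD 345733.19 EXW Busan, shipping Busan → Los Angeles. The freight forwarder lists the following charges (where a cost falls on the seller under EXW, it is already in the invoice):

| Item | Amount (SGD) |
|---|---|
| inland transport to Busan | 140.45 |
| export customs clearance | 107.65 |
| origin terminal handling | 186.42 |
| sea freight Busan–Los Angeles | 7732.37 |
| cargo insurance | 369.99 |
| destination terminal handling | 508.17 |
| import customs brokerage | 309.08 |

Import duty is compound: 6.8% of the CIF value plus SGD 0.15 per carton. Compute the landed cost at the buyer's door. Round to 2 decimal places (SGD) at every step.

Total landed cost: SGD 380385.63

EXW: the seller makes goods available at their premises; the buyer bears all onward costs.
CIF value = EXW price + inland to port + export clearance + origin terminal + freight + insurance = 345733.19 + 140.45 + 107.65 + 186.42 + 7732.37 + 369.99 = 354270.07
Ad valorem component: 354270.07 × 6.8% = 24090.36
Specific component: 8053 × 0.15 = 1207.95
Import duty = 24090.36 + 1207.95 = 25298.31
Buyer bears: inland to port 140.45 + export clearance 107.65 + origin terminal 186.42 + freight 7732.37 + insurance 369.99 + destination terminal 508.17 + brokerage 309.08 + duty 25298.31 = 34652.44
Landed cost = invoice 345733.19 + 34652.44 = 380385.63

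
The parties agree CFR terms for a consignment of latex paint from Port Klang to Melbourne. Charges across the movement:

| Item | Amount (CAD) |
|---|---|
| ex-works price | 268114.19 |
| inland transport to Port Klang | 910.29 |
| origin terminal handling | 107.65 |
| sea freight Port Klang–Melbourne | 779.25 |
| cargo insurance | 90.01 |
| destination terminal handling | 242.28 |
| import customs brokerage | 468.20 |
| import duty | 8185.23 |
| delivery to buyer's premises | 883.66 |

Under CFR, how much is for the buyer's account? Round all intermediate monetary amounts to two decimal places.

CFR: the seller pays costs through ocean freight to the destination port, but not insurance.
Seller's account: goods 268114.19 + inland to port 910.29 + origin terminal 107.65 + freight 779.25 = 269911.38
Buyer's account: insurance 90.01 + destination terminal 242.28 + brokerage 468.20 + duty 8185.23 + delivery 883.66 = 9869.38

Buyer's account: CAD 9869.38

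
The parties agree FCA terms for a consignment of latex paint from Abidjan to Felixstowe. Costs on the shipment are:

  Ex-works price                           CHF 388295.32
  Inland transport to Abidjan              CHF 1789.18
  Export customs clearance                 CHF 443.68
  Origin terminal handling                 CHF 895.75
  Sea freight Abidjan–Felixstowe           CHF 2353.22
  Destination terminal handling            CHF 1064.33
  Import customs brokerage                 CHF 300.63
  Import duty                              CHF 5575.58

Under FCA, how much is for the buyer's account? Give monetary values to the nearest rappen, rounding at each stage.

Buyer's account: CHF 10189.51

FCA: the seller delivers export-cleared goods to the carrier; the buyer bears costs from that point.
Seller's account: goods 388295.32 + inland to port 1789.18 + export clearance 443.68 = 390528.18
Buyer's account: origin terminal 895.75 + freight 2353.22 + destination terminal 1064.33 + brokerage 300.63 + duty 5575.58 = 10189.51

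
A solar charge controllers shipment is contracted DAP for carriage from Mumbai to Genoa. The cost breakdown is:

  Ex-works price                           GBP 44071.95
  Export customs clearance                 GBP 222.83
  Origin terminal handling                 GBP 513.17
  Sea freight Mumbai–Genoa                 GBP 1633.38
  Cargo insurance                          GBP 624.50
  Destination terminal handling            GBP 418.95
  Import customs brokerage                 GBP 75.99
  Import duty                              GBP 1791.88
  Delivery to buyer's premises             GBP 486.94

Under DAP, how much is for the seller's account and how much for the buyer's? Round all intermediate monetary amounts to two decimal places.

Seller: GBP 47971.72; buyer: GBP 1867.87

DAP: the seller bears all costs to the named destination except import duty and clearance.
Seller's account: goods 44071.95 + export clearance 222.83 + origin terminal 513.17 + freight 1633.38 + insurance 624.50 + destination terminal 418.95 + delivery 486.94 = 47971.72
Buyer's account: brokerage 75.99 + duty 1791.88 = 1867.87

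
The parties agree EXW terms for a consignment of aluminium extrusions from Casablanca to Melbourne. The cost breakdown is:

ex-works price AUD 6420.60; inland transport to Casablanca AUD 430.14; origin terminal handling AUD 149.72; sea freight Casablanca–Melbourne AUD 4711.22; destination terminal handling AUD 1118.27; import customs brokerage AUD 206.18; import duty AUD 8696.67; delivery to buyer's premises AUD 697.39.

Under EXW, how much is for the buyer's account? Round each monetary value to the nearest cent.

EXW: the seller makes goods available at their premises; the buyer bears all onward costs.
Seller's account: goods 6420.60 = 6420.60
Buyer's account: inland to port 430.14 + origin terminal 149.72 + freight 4711.22 + destination terminal 1118.27 + brokerage 206.18 + duty 8696.67 + delivery 697.39 = 16009.59

Buyer's account: AUD 16009.59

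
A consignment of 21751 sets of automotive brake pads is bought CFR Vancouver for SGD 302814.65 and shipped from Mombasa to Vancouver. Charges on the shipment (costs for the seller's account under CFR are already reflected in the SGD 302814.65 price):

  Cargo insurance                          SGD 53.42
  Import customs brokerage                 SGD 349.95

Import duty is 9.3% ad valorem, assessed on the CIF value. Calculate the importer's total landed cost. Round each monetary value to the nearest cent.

CFR: the seller pays costs through ocean freight to the destination port, but not insurance.
CIF value = CFR price + insurance = 302814.65 + 53.42 = 302868.07
Import duty = 302868.07 × 9.3% = 28166.73
Buyer bears: insurance 53.42 + brokerage 349.95 + duty 28166.73 = 28570.10
Landed cost = invoice 302814.65 + 28570.10 = 331384.75

Total landed cost: SGD 331384.75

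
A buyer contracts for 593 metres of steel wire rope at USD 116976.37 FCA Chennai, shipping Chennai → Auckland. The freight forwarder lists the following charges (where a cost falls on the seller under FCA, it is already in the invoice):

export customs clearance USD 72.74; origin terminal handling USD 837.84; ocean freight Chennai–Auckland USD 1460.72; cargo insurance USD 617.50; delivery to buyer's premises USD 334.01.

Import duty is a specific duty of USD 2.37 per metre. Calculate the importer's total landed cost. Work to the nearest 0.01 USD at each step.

FCA: the seller delivers export-cleared goods to the carrier; the buyer bears costs from that point.
Already in the invoice (seller's account under FCA): export clearance — exclude.
CIF value = FCA price + origin terminal + freight + insurance = 116976.37 + 837.84 + 1460.72 + 617.50 = 119892.43
Import duty = 593 × 2.37 = 1405.41
Buyer bears: origin terminal 837.84 + freight 1460.72 + insurance 617.50 + delivery 334.01 + duty 1405.41 = 4655.48
Landed cost = invoice 116976.37 + 4655.48 = 121631.85

Total landed cost: USD 121631.85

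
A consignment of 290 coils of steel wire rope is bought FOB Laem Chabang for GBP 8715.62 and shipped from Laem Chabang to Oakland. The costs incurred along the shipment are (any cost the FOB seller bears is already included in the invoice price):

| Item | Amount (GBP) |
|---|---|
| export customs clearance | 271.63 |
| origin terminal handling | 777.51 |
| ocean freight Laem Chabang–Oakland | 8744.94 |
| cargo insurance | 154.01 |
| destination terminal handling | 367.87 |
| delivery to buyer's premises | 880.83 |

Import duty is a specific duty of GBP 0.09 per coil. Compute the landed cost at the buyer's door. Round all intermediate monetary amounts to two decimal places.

Total landed cost: GBP 18889.37

FOB: the seller bears costs until goods are on board at the origin port; the buyer bears freight, insurance and all costs thereafter.
Already in the invoice (seller's account under FOB): export clearance, origin terminal — exclude.
CIF value = FOB price + freight + insurance = 8715.62 + 8744.94 + 154.01 = 17614.57
Import duty = 290 × 0.09 = 26.10
Buyer bears: freight 8744.94 + insurance 154.01 + destination terminal 367.87 + delivery 880.83 + duty 26.10 = 10173.75
Landed cost = invoice 8715.62 + 10173.75 = 18889.37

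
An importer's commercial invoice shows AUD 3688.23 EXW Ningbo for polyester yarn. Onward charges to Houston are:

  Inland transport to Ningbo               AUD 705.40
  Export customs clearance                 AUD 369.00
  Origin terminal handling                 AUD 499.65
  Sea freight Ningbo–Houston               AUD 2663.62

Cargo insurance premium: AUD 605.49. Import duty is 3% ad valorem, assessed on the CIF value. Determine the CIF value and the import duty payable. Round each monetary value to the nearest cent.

CIF value: AUD 8531.39; import duty: AUD 255.94

CIF = EXW price + pre-shipment costs + freight + insurance
CIF = 3688.23 + 705.40 + 369.00 + 499.65 + 2663.62 + 605.49 = 8531.39
Import duty = 8531.39 × 3% = 255.94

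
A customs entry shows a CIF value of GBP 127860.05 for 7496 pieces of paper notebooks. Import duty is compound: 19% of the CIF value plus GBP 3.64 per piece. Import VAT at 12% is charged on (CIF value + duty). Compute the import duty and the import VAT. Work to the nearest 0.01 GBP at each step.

Ad valorem component: 127860.05 × 19% = 24293.41
Specific component: 7496 × 3.64 = 27285.44
Import duty = 24293.41 + 27285.44 = 51578.85
VAT base = CIF + duty = 127860.05 + 51578.85 = 179438.90
Import VAT = 179438.90 × 12% = 21532.67

Import duty: GBP 51578.85; import VAT: GBP 21532.67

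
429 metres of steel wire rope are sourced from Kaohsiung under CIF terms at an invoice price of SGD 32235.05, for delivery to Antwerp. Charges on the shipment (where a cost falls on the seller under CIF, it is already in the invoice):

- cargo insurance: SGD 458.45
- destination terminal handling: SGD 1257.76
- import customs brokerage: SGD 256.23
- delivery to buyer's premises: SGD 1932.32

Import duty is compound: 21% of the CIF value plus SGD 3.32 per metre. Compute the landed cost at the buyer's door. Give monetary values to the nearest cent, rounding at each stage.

CIF: the seller pays costs through ocean freight and marine insurance to the destination port.
Already in the invoice (seller's account under CIF): insurance — exclude.
The CIF price already equals the CIF value: 32235.05
Ad valorem component: 32235.05 × 21% = 6769.36
Specific component: 429 × 3.32 = 1424.28
Import duty = 6769.36 + 1424.28 = 8193.64
Buyer bears: destination terminal 1257.76 + brokerage 256.23 + delivery 1932.32 + duty 8193.64 = 11639.95
Landed cost = invoice 32235.05 + 11639.95 = 43875.00

Total landed cost: SGD 43875.00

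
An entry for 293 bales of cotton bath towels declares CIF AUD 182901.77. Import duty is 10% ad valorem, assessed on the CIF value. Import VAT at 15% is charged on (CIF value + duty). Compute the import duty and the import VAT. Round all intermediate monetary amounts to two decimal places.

Import duty: AUD 18290.18; import VAT: AUD 30178.79

Import duty = 182901.77 × 10% = 18290.18
VAT base = CIF + duty = 182901.77 + 18290.18 = 201191.95
Import VAT = 201191.95 × 15% = 30178.79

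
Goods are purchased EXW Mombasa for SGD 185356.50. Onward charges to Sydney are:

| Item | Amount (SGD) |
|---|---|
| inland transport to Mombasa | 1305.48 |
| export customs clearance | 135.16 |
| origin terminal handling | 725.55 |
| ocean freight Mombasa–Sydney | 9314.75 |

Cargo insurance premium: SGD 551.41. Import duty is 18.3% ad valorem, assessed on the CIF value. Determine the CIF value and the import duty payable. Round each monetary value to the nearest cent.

CIF = EXW price + pre-shipment costs + freight + insurance
CIF = 185356.50 + 1305.48 + 135.16 + 725.55 + 9314.75 + 551.41 = 197388.85
Import duty = 197388.85 × 18.3% = 36122.16

CIF value: SGD 197388.85; import duty: SGD 36122.16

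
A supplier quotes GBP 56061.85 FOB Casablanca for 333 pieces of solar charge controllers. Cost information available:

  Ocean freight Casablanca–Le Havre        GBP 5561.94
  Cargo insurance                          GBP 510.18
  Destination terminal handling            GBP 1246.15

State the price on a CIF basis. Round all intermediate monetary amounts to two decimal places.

CIF price: GBP 62133.97

Not relevant to the conversion: destination terminal — on the buyer under both terms; not part of either seller's price.
From FOB to CIF, the seller additionally bears: freight, insurance.
CIF price = 56061.85 + 5561.94 + 510.18 = 62133.97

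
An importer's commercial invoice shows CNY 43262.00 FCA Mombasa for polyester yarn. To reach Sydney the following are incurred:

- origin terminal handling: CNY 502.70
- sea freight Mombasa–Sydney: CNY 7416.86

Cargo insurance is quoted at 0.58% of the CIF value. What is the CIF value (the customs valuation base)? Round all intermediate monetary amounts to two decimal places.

CIF value: CNY 51480.14

Let C be the CIF value. C = FCA price + pre-shipment costs + freight + 0.58% × C
C − 0.58% × C = 43262.00 + 502.70 + 7416.86
0.9942 × C = 51181.56
C = 51181.56 / 0.9942 = 51480.14
Insurance premium = 0.58% × 51480.14 = 298.58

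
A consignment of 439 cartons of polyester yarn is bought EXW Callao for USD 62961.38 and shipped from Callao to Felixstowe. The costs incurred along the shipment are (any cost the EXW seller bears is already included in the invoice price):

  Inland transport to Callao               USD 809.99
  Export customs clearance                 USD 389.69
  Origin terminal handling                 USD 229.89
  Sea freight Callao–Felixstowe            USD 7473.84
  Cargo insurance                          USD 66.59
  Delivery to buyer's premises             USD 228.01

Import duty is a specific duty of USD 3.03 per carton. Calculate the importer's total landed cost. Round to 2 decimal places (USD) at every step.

Total landed cost: USD 73489.56

EXW: the seller makes goods available at their premises; the buyer bears all onward costs.
CIF value = EXW price + inland to port + export clearance + origin terminal + freight + insurance = 62961.38 + 809.99 + 389.69 + 229.89 + 7473.84 + 66.59 = 71931.38
Import duty = 439 × 3.03 = 1330.17
Buyer bears: inland to port 809.99 + export clearance 389.69 + origin terminal 229.89 + freight 7473.84 + insurance 66.59 + delivery 228.01 + duty 1330.17 = 10528.18
Landed cost = invoice 62961.38 + 10528.18 = 73489.56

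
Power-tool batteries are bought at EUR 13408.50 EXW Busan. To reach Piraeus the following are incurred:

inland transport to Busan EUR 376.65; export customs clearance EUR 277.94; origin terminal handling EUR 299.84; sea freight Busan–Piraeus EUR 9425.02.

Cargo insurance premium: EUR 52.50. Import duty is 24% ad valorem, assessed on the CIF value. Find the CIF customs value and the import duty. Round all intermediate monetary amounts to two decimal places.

CIF = EXW price + pre-shipment costs + freight + insurance
CIF = 13408.50 + 376.65 + 277.94 + 299.84 + 9425.02 + 52.50 = 23840.45
Import duty = 23840.45 × 24% = 5721.71

CIF value: EUR 23840.45; import duty: EUR 5721.71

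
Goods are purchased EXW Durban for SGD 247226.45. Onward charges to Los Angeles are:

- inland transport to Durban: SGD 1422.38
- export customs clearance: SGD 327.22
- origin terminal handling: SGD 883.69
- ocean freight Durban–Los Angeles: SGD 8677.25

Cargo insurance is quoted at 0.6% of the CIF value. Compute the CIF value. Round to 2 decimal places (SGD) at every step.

CIF value: SGD 260097.58

Let C be the CIF value. C = EXW price + pre-shipment costs + freight + 0.6% × C
C − 0.6% × C = 247226.45 + 1422.38 + 327.22 + 883.69 + 8677.25
0.994 × C = 258536.99
C = 258536.99 / 0.994 = 260097.58
Insurance premium = 0.6% × 260097.58 = 1560.59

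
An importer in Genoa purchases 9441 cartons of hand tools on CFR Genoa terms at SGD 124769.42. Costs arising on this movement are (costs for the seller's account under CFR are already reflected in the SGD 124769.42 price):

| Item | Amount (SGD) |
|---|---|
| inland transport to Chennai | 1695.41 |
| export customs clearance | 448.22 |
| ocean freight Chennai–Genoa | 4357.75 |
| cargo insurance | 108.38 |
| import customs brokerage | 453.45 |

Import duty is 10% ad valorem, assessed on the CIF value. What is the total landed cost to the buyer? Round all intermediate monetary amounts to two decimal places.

Total landed cost: SGD 137819.03

CFR: the seller pays costs through ocean freight to the destination port, but not insurance.
Already in the invoice (seller's account under CFR): inland to port, export clearance, freight — exclude.
CIF value = CFR price + insurance = 124769.42 + 108.38 = 124877.80
Import duty = 124877.80 × 10% = 12487.78
Buyer bears: insurance 108.38 + brokerage 453.45 + duty 12487.78 = 13049.61
Landed cost = invoice 124769.42 + 13049.61 = 137819.03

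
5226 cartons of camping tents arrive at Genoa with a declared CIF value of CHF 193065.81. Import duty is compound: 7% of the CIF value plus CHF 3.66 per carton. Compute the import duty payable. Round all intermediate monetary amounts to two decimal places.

Import duty: CHF 32641.77

Ad valorem component: 193065.81 × 7% = 13514.61
Specific component: 5226 × 3.66 = 19127.16
Import duty = 13514.61 + 19127.16 = 32641.77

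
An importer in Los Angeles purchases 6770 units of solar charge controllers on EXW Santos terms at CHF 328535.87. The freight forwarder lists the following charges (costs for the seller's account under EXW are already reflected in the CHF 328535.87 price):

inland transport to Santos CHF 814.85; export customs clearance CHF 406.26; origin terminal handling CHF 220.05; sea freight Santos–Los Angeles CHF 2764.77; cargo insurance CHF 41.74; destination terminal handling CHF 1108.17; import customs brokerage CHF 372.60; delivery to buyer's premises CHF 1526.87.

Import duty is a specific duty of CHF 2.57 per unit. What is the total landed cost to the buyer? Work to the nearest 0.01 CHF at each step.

EXW: the seller makes goods available at their premises; the buyer bears all onward costs.
CIF value = EXW price + inland to port + export clearance + origin terminal + freight + insurance = 328535.87 + 814.85 + 406.26 + 220.05 + 2764.77 + 41.74 = 332783.54
Import duty = 6770 × 2.57 = 17398.90
Buyer bears: inland to port 814.85 + export clearance 406.26 + origin terminal 220.05 + freight 2764.77 + insurance 41.74 + destination terminal 1108.17 + brokerage 372.60 + delivery 1526.87 + duty 17398.90 = 24654.21
Landed cost = invoice 328535.87 + 24654.21 = 353190.08

Total landed cost: CHF 353190.08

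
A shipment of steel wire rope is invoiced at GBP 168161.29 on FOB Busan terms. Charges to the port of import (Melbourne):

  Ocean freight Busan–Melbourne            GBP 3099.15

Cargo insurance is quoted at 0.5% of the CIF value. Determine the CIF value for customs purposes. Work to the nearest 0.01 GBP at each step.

CIF value: GBP 172121.05

Let C be the CIF value. C = FOB price + freight + 0.5% × C
C − 0.5% × C = 168161.29 + 3099.15
0.995 × C = 171260.44
C = 171260.44 / 0.995 = 172121.05
Insurance premium = 0.5% × 172121.05 = 860.61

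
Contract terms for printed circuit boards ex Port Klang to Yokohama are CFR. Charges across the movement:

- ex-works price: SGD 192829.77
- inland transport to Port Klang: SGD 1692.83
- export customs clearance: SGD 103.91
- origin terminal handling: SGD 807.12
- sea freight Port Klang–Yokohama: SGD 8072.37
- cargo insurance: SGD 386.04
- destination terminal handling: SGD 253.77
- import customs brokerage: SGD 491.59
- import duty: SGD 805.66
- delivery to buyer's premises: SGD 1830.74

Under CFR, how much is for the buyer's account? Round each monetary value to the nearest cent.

CFR: the seller pays costs through ocean freight to the destination port, but not insurance.
Seller's account: goods 192829.77 + inland to port 1692.83 + export clearance 103.91 + origin terminal 807.12 + freight 8072.37 = 203506.00
Buyer's account: insurance 386.04 + destination terminal 253.77 + brokerage 491.59 + duty 805.66 + delivery 1830.74 = 3767.80

Buyer's account: SGD 3767.80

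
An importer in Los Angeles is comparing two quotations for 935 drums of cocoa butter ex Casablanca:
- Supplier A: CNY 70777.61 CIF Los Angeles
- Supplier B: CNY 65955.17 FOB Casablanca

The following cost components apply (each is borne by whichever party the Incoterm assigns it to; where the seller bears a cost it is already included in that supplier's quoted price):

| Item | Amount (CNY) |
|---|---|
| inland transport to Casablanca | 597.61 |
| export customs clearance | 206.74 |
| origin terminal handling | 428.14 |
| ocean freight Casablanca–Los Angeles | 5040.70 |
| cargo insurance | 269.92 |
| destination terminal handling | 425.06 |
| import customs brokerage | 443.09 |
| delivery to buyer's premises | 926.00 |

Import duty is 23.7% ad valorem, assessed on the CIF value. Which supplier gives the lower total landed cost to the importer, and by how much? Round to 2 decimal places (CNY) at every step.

Supplier A (CIF):
The CIF price already equals the CIF value: 70777.61
Import duty = 70777.61 × 23.7% = 16774.29
Buyer bears (A): 425.06 + 443.09 + 926.00 = 1794.15
Landed cost (A) = invoice 70777.61 + 1794.15 + duty 16774.29 = 89346.05
Supplier B (FOB):
CIF value = FOB price + freight + insurance = 65955.17 + 5040.70 + 269.92 = 71265.79
Import duty = 71265.79 × 23.7% = 16889.99
Buyer bears (B): 5040.70 + 269.92 + 425.06 + 443.09 + 926.00 = 7104.77
Landed cost (B) = invoice 65955.17 + 7104.77 + duty 16889.99 = 89949.93
Difference = |89346.05 − 89949.93| = 603.88

Supplier A is cheaper by CNY 603.88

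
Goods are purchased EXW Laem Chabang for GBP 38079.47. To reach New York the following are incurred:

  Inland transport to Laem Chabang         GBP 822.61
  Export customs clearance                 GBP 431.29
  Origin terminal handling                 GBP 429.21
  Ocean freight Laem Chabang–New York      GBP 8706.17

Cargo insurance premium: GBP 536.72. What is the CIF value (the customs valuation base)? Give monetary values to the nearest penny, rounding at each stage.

CIF = EXW price + pre-shipment costs + freight + insurance
CIF = 38079.47 + 822.61 + 431.29 + 429.21 + 8706.17 + 536.72 = 49005.47

CIF value: GBP 49005.47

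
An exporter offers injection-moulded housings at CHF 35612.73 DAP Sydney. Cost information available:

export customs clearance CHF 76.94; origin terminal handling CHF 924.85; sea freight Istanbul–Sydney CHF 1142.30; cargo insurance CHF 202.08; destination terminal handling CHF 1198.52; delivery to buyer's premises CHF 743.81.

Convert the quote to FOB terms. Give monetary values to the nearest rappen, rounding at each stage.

Not relevant to the conversion: export clearance, origin terminal — on the seller under both DAP and FOB; already in the DAP price and stays in the FOB price.
From DAP to FOB, the seller no longer bears: freight, insurance, destination terminal, delivery.
FOB price = 35612.73 − 1142.30 − 202.08 − 1198.52 − 743.81 = 32326.02

FOB price: CHF 32326.02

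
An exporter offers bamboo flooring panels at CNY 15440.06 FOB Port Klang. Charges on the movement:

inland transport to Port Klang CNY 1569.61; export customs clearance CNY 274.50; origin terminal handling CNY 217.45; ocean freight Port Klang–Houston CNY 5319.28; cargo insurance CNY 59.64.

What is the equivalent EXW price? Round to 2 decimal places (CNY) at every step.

EXW price: CNY 13378.50

Not relevant to the conversion: insurance, freight — on the buyer under both terms; not part of either seller's price.
From FOB to EXW, the seller no longer bears: inland to port, export clearance, origin terminal.
EXW price = 15440.06 − 1569.61 − 274.50 − 217.45 = 13378.50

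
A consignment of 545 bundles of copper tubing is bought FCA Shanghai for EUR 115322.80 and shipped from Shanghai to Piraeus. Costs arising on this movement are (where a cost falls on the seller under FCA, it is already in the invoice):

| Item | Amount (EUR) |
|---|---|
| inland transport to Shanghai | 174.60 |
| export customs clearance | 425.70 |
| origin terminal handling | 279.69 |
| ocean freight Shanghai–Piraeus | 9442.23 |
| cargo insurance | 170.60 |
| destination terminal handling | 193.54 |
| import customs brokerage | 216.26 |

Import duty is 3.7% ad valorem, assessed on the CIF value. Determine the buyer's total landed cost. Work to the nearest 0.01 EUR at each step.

Total landed cost: EUR 130258.09

FCA: the seller delivers export-cleared goods to the carrier; the buyer bears costs from that point.
Already in the invoice (seller's account under FCA): inland to port, export clearance — exclude.
CIF value = FCA price + origin terminal + freight + insurance = 115322.80 + 279.69 + 9442.23 + 170.60 = 125215.32
Import duty = 125215.32 × 3.7% = 4632.97
Buyer bears: origin terminal 279.69 + freight 9442.23 + insurance 170.60 + destination terminal 193.54 + brokerage 216.26 + duty 4632.97 = 14935.29
Landed cost = invoice 115322.80 + 14935.29 = 130258.09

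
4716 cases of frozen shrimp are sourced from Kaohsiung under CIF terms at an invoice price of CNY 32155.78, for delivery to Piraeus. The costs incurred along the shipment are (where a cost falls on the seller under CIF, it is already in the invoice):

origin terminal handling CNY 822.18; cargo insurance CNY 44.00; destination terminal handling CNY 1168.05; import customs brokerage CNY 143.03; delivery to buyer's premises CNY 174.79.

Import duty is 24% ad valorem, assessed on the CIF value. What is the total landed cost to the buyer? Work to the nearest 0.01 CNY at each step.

CIF: the seller pays costs through ocean freight and marine insurance to the destination port.
Already in the invoice (seller's account under CIF): origin terminal, insurance — exclude.
The CIF price already equals the CIF value: 32155.78
Import duty = 32155.78 × 24% = 7717.39
Buyer bears: destination terminal 1168.05 + brokerage 143.03 + delivery 174.79 + duty 7717.39 = 9203.26
Landed cost = invoice 32155.78 + 9203.26 = 41359.04

Total landed cost: CNY 41359.04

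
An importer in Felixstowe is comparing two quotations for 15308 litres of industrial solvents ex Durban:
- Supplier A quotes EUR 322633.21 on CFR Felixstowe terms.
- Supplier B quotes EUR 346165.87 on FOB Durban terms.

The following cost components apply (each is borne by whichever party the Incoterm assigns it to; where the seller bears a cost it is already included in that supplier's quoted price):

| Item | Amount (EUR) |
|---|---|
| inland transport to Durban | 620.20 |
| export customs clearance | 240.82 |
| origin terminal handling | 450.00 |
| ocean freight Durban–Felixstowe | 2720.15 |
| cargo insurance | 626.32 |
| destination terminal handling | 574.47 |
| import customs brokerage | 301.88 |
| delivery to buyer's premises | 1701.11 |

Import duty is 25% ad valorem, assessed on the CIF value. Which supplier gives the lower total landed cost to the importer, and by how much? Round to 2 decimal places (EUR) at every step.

Supplier A is cheaper by EUR 32816.02

Supplier A (CFR):
CIF value = CFR price + insurance = 322633.21 + 626.32 = 323259.53
Import duty = 323259.53 × 25% = 80814.88
Buyer bears (A): 626.32 + 574.47 + 301.88 + 1701.11 = 3203.78
Landed cost (A) = invoice 322633.21 + 3203.78 + duty 80814.88 = 406651.87
Supplier B (FOB):
CIF value = FOB price + freight + insurance = 346165.87 + 2720.15 + 626.32 = 349512.34
Import duty = 349512.34 × 25% = 87378.09
Buyer bears (B): 2720.15 + 626.32 + 574.47 + 301.88 + 1701.11 = 5923.93
Landed cost (B) = invoice 346165.87 + 5923.93 + duty 87378.09 = 439467.89
Difference = |406651.87 − 439467.89| = 32816.02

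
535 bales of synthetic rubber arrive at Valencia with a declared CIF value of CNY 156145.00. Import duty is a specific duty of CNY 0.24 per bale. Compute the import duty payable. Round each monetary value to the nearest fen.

Import duty: CNY 128.40

Import duty = 535 × 0.24 = 128.40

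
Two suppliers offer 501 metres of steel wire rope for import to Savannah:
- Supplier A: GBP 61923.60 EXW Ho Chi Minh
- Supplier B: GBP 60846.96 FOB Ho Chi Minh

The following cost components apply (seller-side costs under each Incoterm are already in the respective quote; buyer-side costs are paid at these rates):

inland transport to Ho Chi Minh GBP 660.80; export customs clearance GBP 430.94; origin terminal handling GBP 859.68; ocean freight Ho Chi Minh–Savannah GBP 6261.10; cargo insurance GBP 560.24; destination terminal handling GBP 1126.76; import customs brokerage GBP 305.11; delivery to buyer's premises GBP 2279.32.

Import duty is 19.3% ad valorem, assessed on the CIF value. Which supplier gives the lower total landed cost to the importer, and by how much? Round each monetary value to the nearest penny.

Supplier B is cheaper by GBP 3612.48

Supplier A (EXW):
CIF value = EXW price + inland to port + export clearance + origin terminal + freight + insurance = 61923.60 + 660.80 + 430.94 + 859.68 + 6261.10 + 560.24 = 70696.36
Import duty = 70696.36 × 19.3% = 13644.40
Buyer bears (A): 660.80 + 430.94 + 859.68 + 6261.10 + 560.24 + 1126.76 + 305.11 + 2279.32 = 12483.95
Landed cost (A) = invoice 61923.60 + 12483.95 + duty 13644.40 = 88051.95
Supplier B (FOB):
CIF value = FOB price + freight + insurance = 60846.96 + 6261.10 + 560.24 = 67668.30
Import duty = 67668.30 × 19.3% = 13059.98
Buyer bears (B): 6261.10 + 560.24 + 1126.76 + 305.11 + 2279.32 = 10532.53
Landed cost (B) = invoice 60846.96 + 10532.53 + duty 13059.98 = 84439.47
Difference = |88051.95 − 84439.47| = 3612.48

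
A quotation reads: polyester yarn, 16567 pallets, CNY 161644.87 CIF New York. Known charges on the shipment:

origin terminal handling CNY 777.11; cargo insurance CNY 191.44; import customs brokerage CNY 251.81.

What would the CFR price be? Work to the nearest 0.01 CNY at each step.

Not relevant to the conversion: origin terminal — on the seller under both CIF and CFR; already in the CIF price and stays in the CFR price. brokerage — on the buyer under both terms; not part of either seller's price.
From CIF to CFR, the seller no longer bears: insurance.
CFR price = 161644.87 − 191.44 = 161453.43

CFR price: CNY 161453.43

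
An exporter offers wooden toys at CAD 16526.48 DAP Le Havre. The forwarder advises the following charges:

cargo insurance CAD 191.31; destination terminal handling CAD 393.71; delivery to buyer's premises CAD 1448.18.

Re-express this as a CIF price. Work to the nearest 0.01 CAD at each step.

CIF price: CAD 14684.59

Not relevant to the conversion: insurance — on the seller under both DAP and CIF; already in the DAP price and stays in the CIF price.
From DAP to CIF, the seller no longer bears: destination terminal, delivery.
CIF price = 16526.48 − 393.71 − 1448.18 = 14684.59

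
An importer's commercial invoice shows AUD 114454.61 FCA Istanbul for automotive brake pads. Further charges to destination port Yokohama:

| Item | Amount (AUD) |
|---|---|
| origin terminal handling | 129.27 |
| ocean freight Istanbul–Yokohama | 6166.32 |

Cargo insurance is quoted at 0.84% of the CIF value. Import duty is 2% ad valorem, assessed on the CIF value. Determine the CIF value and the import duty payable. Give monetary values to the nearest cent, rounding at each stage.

Let C be the CIF value. C = FCA price + pre-shipment costs + freight + 0.84% × C
C − 0.84% × C = 114454.61 + 129.27 + 6166.32
0.9916 × C = 120750.20
C = 120750.20 / 0.9916 = 121773.09
Insurance premium = 0.84% × 121773.09 = 1022.89
Import duty = 121773.09 × 2% = 2435.46

CIF value: AUD 121773.09; import duty: AUD 2435.46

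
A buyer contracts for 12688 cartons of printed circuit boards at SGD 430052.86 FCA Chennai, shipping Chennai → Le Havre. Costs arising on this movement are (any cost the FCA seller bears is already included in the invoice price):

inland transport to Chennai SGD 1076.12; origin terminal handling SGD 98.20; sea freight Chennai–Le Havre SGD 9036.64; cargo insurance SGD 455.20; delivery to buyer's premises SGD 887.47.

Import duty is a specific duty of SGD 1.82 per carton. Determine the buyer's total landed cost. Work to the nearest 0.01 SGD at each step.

FCA: the seller delivers export-cleared goods to the carrier; the buyer bears costs from that point.
Already in the invoice (seller's account under FCA): inland to port — exclude.
CIF value = FCA price + origin terminal + freight + insurance = 430052.86 + 98.20 + 9036.64 + 455.20 = 439642.90
Import duty = 12688 × 1.82 = 23092.16
Buyer bears: origin terminal 98.20 + freight 9036.64 + insurance 455.20 + delivery 887.47 + duty 23092.16 = 33569.67
Landed cost = invoice 430052.86 + 33569.67 = 463622.53

Total landed cost: SGD 463622.53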